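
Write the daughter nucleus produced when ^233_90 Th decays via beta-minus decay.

Beta-minus decay: mass number changes by +0, atomic number by +1.
A: 233 = 233; Z: 90 + 1 = 91.
Z = 91 is protactinium, so the daughter is ^233_91 Pa.

Pa-233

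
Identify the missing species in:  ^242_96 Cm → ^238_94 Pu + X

alpha particle

Conserve mass number: 242 = 238 + A, so A = 4.
Conserve atomic number: 96 = 94 + Z, so Z = 2.
A = 4 and Z = 2 is ^4_2 He — an alpha particle.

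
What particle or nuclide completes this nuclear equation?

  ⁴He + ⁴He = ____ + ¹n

Be-7

Conserve mass number: 4 + 4 = A + 1, so A = 7.
Conserve atomic number: 2 + 2 = Z + 0, so Z = 4.
Z = 4 is beryllium, so the species is ⁷Be.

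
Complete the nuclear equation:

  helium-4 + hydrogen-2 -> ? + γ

Li-6

Conserve mass number: 4 + 2 = A + 0, so A = 6.
Conserve atomic number: 2 + 1 = Z + 0, so Z = 3.
Z = 3 is lithium, so the species is lithium-6.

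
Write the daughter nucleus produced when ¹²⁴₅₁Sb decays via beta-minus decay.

Beta-minus decay: mass number changes by +0, atomic number by +1.
A: 124 = 124; Z: 51 + 1 = 52.
Z = 52 is tellurium, so the daughter is ¹²⁴₅₂Te.

Te-124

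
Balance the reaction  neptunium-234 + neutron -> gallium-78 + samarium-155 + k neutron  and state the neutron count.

Conserve mass number: 235 = 78 + 155 + k, so k = 235 − 233 = 2.
Check atomic number: 93 = 31 + 62 + 0 = 93. ✓

2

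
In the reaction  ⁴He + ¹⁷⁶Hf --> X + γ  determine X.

Conserve mass number: 4 + 176 = A + 0, so A = 180.
Conserve atomic number: 2 + 72 = Z + 0, so Z = 74.
Z = 74 is tungsten, so the species is ¹⁸⁰W.

W-180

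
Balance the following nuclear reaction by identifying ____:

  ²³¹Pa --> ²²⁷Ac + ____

Conserve mass number: 231 = 227 + A, so A = 4.
Conserve atomic number: 91 = 89 + Z, so Z = 2.
A = 4 and Z = 2 is ⁴He — an alpha particle.

alpha particle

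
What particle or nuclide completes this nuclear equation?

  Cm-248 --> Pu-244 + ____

alpha particle

Conserve mass number: 248 = 244 + A, so A = 4.
Conserve atomic number: 96 = 94 + Z, so Z = 2.
A = 4 and Z = 2 is He-4 — an alpha particle.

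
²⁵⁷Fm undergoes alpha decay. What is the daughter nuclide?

Alpha decay: mass number changes by -4, atomic number by -2.
A: 257 − 4 = 253; Z: 100 − 2 = 98.
Z = 98 is californium, so the daughter is ²⁵³Cf.

Cf-253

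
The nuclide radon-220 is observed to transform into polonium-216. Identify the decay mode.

ΔA = 216 − 220 = -4; ΔZ = 84 − 86 = -2.
A drops by 4 and Z drops by 2 — the signature of alpha emission.

alpha decay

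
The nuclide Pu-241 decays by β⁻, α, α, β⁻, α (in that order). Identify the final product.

Start: (A, Z) = (241, 94).
After β⁻: (241, 95).
After α: (237, 93).
After α: (233, 91).
After β⁻: (233, 92).
After α: (229, 90).
Z = 90 is thorium.

Th-229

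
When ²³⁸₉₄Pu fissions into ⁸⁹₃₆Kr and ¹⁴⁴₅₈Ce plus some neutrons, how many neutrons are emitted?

Conserve mass number: 238 = 89 + 144 + k, so k = 238 − 233 = 5.
Check atomic number: 94 = 36 + 58 + 0 = 94. ✓

5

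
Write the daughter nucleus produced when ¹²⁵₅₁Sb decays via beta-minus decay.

Te-125

Beta-minus decay: mass number changes by +0, atomic number by +1.
A: 125 = 125; Z: 51 + 1 = 52.
Z = 52 is tellurium, so the daughter is ¹²⁵₅₂Te.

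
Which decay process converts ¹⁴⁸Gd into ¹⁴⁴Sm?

alpha decay

ΔA = 144 − 148 = -4; ΔZ = 62 − 64 = -2.
A drops by 4 and Z drops by 2 — the signature of alpha emission.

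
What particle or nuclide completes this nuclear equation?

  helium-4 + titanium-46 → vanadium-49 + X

Conserve mass number: 4 + 46 = 49 + A, so A = 1.
Conserve atomic number: 2 + 22 = 23 + Z, so Z = 1.
A = 1 and Z = 1 is hydrogen-1 — a proton.

proton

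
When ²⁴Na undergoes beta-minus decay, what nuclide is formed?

Beta-minus decay: mass number changes by +0, atomic number by +1.
A: 24 = 24; Z: 11 + 1 = 12.
Z = 12 is magnesium, so the daughter is ²⁴Mg.

Mg-24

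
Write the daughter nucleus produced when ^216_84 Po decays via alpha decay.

Alpha decay: mass number changes by -4, atomic number by -2.
A: 216 − 4 = 212; Z: 84 − 2 = 82.
Z = 82 is lead, so the daughter is ^212_82 Pb.

Pb-212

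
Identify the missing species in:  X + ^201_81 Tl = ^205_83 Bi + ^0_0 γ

Conserve mass number: A + 201 = 205 + 0, so A = 4.
Conserve atomic number: Z + 81 = 83 + 0, so Z = 2.
A = 4 and Z = 2 is ^4_2 He — an alpha particle.

alpha particle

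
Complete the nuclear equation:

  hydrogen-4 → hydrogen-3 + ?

neutron

Conserve mass number: 4 = 3 + A, so A = 1.
Conserve atomic number: 1 = 1 + Z, so Z = 0.
A = 1 and Z = 0 is neutron — a neutron.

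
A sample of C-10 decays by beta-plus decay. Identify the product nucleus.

Beta-plus decay: mass number changes by +0, atomic number by -1.
A: 10 = 10; Z: 6 − 1 = 5.
Z = 5 is boron, so the daughter is B-10.

B-10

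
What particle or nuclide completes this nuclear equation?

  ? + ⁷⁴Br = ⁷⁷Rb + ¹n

Conserve mass number: A + 74 = 77 + 1, so A = 4.
Conserve atomic number: Z + 35 = 37 + 0, so Z = 2.
A = 4 and Z = 2 is ⁴He — an alpha particle.

alpha particle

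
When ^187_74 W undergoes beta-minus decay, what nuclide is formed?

Beta-minus decay: mass number changes by +0, atomic number by +1.
A: 187 = 187; Z: 74 + 1 = 75.
Z = 75 is rhenium, so the daughter is ^187_75 Re.

Re-187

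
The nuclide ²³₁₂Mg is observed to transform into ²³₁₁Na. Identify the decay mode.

ΔA = 23 − 23 = 0; ΔZ = 11 − 12 = -1.
A is unchanged and Z drops by 1 — a proton has become a neutron (β⁺ emission or electron capture).

beta-plus decay or electron capture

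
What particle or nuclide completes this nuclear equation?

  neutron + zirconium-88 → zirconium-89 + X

gamma ray

Conserve mass number: 1 + 88 = 89 + A, so A = 0.
Conserve atomic number: 0 + 40 = 40 + Z, so Z = 0.
A = 0 and Z = 0 is γ — a gamma ray.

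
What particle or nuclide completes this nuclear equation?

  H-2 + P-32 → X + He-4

Si-30

Conserve mass number: 2 + 32 = A + 4, so A = 30.
Conserve atomic number: 1 + 15 = Z + 2, so Z = 14.
Z = 14 is silicon, so the species is Si-30.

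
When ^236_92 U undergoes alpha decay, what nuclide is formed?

Alpha decay: mass number changes by -4, atomic number by -2.
A: 236 − 4 = 232; Z: 92 − 2 = 90.
Z = 90 is thorium, so the daughter is ^232_90 Th.

Th-232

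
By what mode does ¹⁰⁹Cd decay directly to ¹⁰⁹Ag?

beta-plus decay or electron capture

ΔA = 109 − 109 = 0; ΔZ = 47 − 48 = -1.
A is unchanged and Z drops by 1 — a proton has become a neutron (β⁺ emission or electron capture).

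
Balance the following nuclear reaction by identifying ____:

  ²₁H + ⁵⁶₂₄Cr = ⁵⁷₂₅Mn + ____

neutron

Conserve mass number: 2 + 56 = 57 + A, so A = 1.
Conserve atomic number: 1 + 24 = 25 + Z, so Z = 0.
A = 1 and Z = 0 is ¹₀n — a neutron.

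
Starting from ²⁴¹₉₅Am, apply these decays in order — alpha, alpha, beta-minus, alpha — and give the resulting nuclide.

Th-229

Start: (A, Z) = (241, 95).
After α: (237, 93).
After α: (233, 91).
After β⁻: (233, 92).
After α: (229, 90).
Z = 90 is thorium.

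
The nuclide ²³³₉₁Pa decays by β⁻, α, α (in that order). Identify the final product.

Start: (A, Z) = (233, 91).
After β⁻: (233, 92).
After α: (229, 90).
After α: (225, 88).
Z = 88 is radium.

Ra-225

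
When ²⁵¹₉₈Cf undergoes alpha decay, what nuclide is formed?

Alpha decay: mass number changes by -4, atomic number by -2.
A: 251 − 4 = 247; Z: 98 − 2 = 96.
Z = 96 is curium, so the daughter is ²⁴⁷₉₆Cm.

Cm-247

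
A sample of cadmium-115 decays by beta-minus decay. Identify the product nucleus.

In-115

Beta-minus decay: mass number changes by +0, atomic number by +1.
A: 115 = 115; Z: 48 + 1 = 49.
Z = 49 is indium, so the daughter is indium-115.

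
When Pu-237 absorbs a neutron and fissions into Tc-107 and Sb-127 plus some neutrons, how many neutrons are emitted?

4

Conserve mass number: 238 = 107 + 127 + k, so k = 238 − 234 = 4.
Check atomic number: 94 = 43 + 51 + 0 = 94. ✓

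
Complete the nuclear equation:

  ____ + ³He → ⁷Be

alpha particle

Conserve mass number: A + 3 = 7, so A = 4.
Conserve atomic number: Z + 2 = 4, so Z = 2.
A = 4 and Z = 2 is ⁴He — an alpha particle.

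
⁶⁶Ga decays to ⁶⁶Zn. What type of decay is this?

beta-plus decay or electron capture

ΔA = 66 − 66 = 0; ΔZ = 30 − 31 = -1.
A is unchanged and Z drops by 1 — a proton has become a neutron (β⁺ emission or electron capture).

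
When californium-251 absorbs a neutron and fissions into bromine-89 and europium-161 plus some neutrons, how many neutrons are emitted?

Conserve mass number: 252 = 89 + 161 + k, so k = 252 − 250 = 2.
Check atomic number: 98 = 35 + 63 + 0 = 98. ✓

2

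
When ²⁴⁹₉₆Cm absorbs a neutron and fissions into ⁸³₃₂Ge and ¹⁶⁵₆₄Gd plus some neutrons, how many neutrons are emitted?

2

Conserve mass number: 250 = 83 + 165 + k, so k = 250 − 248 = 2.
Check atomic number: 96 = 32 + 64 + 0 = 96. ✓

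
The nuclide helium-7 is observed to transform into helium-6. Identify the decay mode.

neutron emission

ΔA = 6 − 7 = -1; ΔZ = 2 − 2 = +0.
A drops by 1 with Z unchanged — a neutron was emitted.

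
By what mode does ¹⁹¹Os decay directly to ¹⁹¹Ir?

ΔA = 191 − 191 = 0; ΔZ = 77 − 76 = +1.
A is unchanged and Z rises by 1 — a neutron has become a proton (β⁻ decay).

beta-minus decay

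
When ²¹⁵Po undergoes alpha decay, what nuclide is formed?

Alpha decay: mass number changes by -4, atomic number by -2.
A: 215 − 4 = 211; Z: 84 − 2 = 82.
Z = 82 is lead, so the daughter is ²¹¹Pb.

Pb-211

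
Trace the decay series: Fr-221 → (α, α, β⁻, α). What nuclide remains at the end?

Start: (A, Z) = (221, 87).
After α: (217, 85).
After α: (213, 83).
After β⁻: (213, 84).
After α: (209, 82).
Z = 82 is lead.

Pb-209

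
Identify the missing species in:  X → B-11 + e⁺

Conserve mass number: A = 11 + 0, so A = 11.
Conserve atomic number: Z = 5 + 1, so Z = 6.
Z = 6 is carbon, so the species is C-11.

C-11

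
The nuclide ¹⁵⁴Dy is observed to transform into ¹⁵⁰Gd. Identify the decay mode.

ΔA = 150 − 154 = -4; ΔZ = 64 − 66 = -2.
A drops by 4 and Z drops by 2 — the signature of alpha emission.

alpha decay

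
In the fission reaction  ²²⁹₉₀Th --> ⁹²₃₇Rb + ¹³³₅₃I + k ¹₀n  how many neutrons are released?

Conserve mass number: 229 = 92 + 133 + k, so k = 229 − 225 = 4.
Check atomic number: 90 = 37 + 53 + 0 = 90. ✓

4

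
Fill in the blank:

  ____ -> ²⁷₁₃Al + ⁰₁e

Conserve mass number: A = 27 + 0, so A = 27.
Conserve atomic number: Z = 13 + 1, so Z = 14.
Z = 14 is silicon, so the species is ²⁷₁₄Si.

Si-27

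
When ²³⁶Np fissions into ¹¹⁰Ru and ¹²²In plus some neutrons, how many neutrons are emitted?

4

Conserve mass number: 236 = 110 + 122 + k, so k = 236 − 232 = 4.
Check atomic number: 93 = 44 + 49 + 0 = 93. ✓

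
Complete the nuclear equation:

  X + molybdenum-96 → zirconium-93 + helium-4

neutron

Conserve mass number: A + 96 = 93 + 4, so A = 1.
Conserve atomic number: Z + 42 = 40 + 2, so Z = 0.
A = 1 and Z = 0 is neutron — a neutron.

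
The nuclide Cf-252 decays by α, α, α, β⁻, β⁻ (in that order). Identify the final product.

Pu-240

Start: (A, Z) = (252, 98).
After α: (248, 96).
After α: (244, 94).
After α: (240, 92).
After β⁻: (240, 93).
After β⁻: (240, 94).
Z = 94 is plutonium.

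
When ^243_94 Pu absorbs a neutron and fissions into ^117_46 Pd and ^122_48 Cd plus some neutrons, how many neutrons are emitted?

Conserve mass number: 244 = 117 + 122 + k, so k = 244 − 239 = 5.
Check atomic number: 94 = 46 + 48 + 0 = 94. ✓

5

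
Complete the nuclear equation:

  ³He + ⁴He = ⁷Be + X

gamma ray

Conserve mass number: 3 + 4 = 7 + A, so A = 0.
Conserve atomic number: 2 + 2 = 4 + Z, so Z = 0.
A = 0 and Z = 0 is γ — a gamma ray.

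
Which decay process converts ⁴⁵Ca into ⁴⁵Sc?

ΔA = 45 − 45 = 0; ΔZ = 21 − 20 = +1.
A is unchanged and Z rises by 1 — a neutron has become a proton (β⁻ decay).

beta-minus decay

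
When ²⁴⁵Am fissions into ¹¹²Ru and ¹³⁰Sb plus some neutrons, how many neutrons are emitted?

Conserve mass number: 245 = 112 + 130 + k, so k = 245 − 242 = 3.
Check atomic number: 95 = 44 + 51 + 0 = 95. ✓

3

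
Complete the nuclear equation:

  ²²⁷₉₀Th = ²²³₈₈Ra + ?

alpha particle

Conserve mass number: 227 = 223 + A, so A = 4.
Conserve atomic number: 90 = 88 + Z, so Z = 2.
A = 4 and Z = 2 is ⁴₂He — an alpha particle.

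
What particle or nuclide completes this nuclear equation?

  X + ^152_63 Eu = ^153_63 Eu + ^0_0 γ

Conserve mass number: A + 152 = 153 + 0, so A = 1.
Conserve atomic number: Z + 63 = 63 + 0, so Z = 0.
A = 1 and Z = 0 is ^1_0 n — a neutron.

neutron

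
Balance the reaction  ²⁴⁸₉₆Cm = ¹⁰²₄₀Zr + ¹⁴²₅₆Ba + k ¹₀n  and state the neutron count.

4

Conserve mass number: 248 = 102 + 142 + k, so k = 248 − 244 = 4.
Check atomic number: 96 = 40 + 56 + 0 = 96. ✓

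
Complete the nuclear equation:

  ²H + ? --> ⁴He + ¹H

Conserve mass number: 2 + A = 4 + 1, so A = 3.
Conserve atomic number: 1 + Z = 2 + 1, so Z = 2.
Z = 2 is helium, so the species is ³He.

He-3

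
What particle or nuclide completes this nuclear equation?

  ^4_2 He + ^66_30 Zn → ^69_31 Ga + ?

Conserve mass number: 4 + 66 = 69 + A, so A = 1.
Conserve atomic number: 2 + 30 = 31 + Z, so Z = 1.
A = 1 and Z = 1 is ^1_1 H — a proton.

proton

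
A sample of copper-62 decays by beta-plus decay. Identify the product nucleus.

Ni-62

Beta-plus decay: mass number changes by +0, atomic number by -1.
A: 62 = 62; Z: 29 − 1 = 28.
Z = 28 is nickel, so the daughter is nickel-62.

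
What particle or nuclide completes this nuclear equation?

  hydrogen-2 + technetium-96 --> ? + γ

Conserve mass number: 2 + 96 = A + 0, so A = 98.
Conserve atomic number: 1 + 43 = Z + 0, so Z = 44.
Z = 44 is ruthenium, so the species is ruthenium-98.

Ru-98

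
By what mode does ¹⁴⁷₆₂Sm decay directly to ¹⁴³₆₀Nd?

alpha decay

ΔA = 143 − 147 = -4; ΔZ = 60 − 62 = -2.
A drops by 4 and Z drops by 2 — the signature of alpha emission.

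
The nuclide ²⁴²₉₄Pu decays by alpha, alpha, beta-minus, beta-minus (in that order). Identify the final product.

Start: (A, Z) = (242, 94).
After α: (238, 92).
After α: (234, 90).
After β⁻: (234, 91).
After β⁻: (234, 92).
Z = 92 is uranium.

U-234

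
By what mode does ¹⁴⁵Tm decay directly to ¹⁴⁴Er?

proton emission

ΔA = 144 − 145 = -1; ΔZ = 68 − 69 = -1.
A drops by 1 and Z drops by 1 — a proton was emitted.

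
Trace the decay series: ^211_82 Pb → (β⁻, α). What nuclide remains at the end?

Start: (A, Z) = (211, 82).
After β⁻: (211, 83).
After α: (207, 81).
Z = 81 is thallium.

Tl-207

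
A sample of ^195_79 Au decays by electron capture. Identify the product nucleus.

Electron capture: mass number changes by +0, atomic number by -1.
A: 195 = 195; Z: 79 − 1 = 78.
Z = 78 is platinum, so the daughter is ^195_78 Pt.

Pt-195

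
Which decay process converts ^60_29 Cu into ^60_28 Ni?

beta-plus decay or electron capture

ΔA = 60 − 60 = 0; ΔZ = 28 − 29 = -1.
A is unchanged and Z drops by 1 — a proton has become a neutron (β⁺ emission or electron capture).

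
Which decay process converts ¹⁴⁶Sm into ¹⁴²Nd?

alpha decay

ΔA = 142 − 146 = -4; ΔZ = 60 − 62 = -2.
A drops by 4 and Z drops by 2 — the signature of alpha emission.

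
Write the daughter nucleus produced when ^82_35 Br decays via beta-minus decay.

Kr-82

Beta-minus decay: mass number changes by +0, atomic number by +1.
A: 82 = 82; Z: 35 + 1 = 36.
Z = 36 is krypton, so the daughter is ^82_36 Kr.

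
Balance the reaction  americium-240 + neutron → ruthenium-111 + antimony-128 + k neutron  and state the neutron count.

Conserve mass number: 241 = 111 + 128 + k, so k = 241 − 239 = 2.
Check atomic number: 95 = 44 + 51 + 0 = 95. ✓

2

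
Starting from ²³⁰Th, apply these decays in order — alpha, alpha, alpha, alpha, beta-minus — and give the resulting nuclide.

Start: (A, Z) = (230, 90).
After α: (226, 88).
After α: (222, 86).
After α: (218, 84).
After α: (214, 82).
After β⁻: (214, 83).
Z = 83 is bismuth.

Bi-214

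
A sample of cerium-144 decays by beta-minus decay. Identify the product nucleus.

Pr-144

Beta-minus decay: mass number changes by +0, atomic number by +1.
A: 144 = 144; Z: 58 + 1 = 59.
Z = 59 is praseodymium, so the daughter is praseodymium-144.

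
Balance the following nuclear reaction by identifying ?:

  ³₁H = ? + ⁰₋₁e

He-3

Conserve mass number: 3 = A + 0, so A = 3.
Conserve atomic number: 1 = Z − 1, so Z = 2.
Z = 2 is helium, so the species is ³₂He.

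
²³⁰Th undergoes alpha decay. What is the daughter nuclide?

Alpha decay: mass number changes by -4, atomic number by -2.
A: 230 − 4 = 226; Z: 90 − 2 = 88.
Z = 88 is radium, so the daughter is ²²⁶Ra.

Ra-226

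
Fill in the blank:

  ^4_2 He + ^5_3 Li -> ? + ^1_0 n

B-8

Conserve mass number: 4 + 5 = A + 1, so A = 8.
Conserve atomic number: 2 + 3 = Z + 0, so Z = 5.
Z = 5 is boron, so the species is ^8_5 B.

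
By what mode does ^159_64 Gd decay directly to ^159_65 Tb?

ΔA = 159 − 159 = 0; ΔZ = 65 − 64 = +1.
A is unchanged and Z rises by 1 — a neutron has become a proton (β⁻ decay).

beta-minus decay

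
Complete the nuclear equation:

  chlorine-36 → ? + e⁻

Ar-36

Conserve mass number: 36 = A + 0, so A = 36.
Conserve atomic number: 17 = Z − 1, so Z = 18.
Z = 18 is argon, so the species is argon-36.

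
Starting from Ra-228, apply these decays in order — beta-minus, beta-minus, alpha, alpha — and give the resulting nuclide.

Rn-220

Start: (A, Z) = (228, 88).
After β⁻: (228, 89).
After β⁻: (228, 90).
After α: (224, 88).
After α: (220, 86).
Z = 86 is radon.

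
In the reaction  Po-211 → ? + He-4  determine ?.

Pb-207

Conserve mass number: 211 = A + 4, so A = 207.
Conserve atomic number: 84 = Z + 2, so Z = 82.
Z = 82 is lead, so the species is Pb-207.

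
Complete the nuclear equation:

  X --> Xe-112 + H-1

Cs-113

Conserve mass number: A = 112 + 1, so A = 113.
Conserve atomic number: Z = 54 + 1, so Z = 55.
Z = 55 is caesium, so the species is Cs-113.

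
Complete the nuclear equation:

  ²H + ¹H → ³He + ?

gamma ray

Conserve mass number: 2 + 1 = 3 + A, so A = 0.
Conserve atomic number: 1 + 1 = 2 + Z, so Z = 0.
A = 0 and Z = 0 is γ — a gamma ray.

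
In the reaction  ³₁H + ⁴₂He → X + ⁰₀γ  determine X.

Conserve mass number: 3 + 4 = A + 0, so A = 7.
Conserve atomic number: 1 + 2 = Z + 0, so Z = 3.
Z = 3 is lithium, so the species is ⁷₃Li.

Li-7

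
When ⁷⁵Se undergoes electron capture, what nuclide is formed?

As-75

Electron capture: mass number changes by +0, atomic number by -1.
A: 75 = 75; Z: 34 − 1 = 33.
Z = 33 is arsenic, so the daughter is ⁷⁵As.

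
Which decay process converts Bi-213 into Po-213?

beta-minus decay

ΔA = 213 − 213 = 0; ΔZ = 84 − 83 = +1.
A is unchanged and Z rises by 1 — a neutron has become a proton (β⁻ decay).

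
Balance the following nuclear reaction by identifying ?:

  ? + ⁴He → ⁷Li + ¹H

alpha particle

Conserve mass number: A + 4 = 7 + 1, so A = 4.
Conserve atomic number: Z + 2 = 3 + 1, so Z = 2.
A = 4 and Z = 2 is ⁴He — an alpha particle.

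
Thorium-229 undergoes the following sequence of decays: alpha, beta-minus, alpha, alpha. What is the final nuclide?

At-217

Start: (A, Z) = (229, 90).
After α: (225, 88).
After β⁻: (225, 89).
After α: (221, 87).
After α: (217, 85).
Z = 85 is astatine.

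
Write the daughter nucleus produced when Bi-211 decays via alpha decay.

Tl-207

Alpha decay: mass number changes by -4, atomic number by -2.
A: 211 − 4 = 207; Z: 83 − 2 = 81.
Z = 81 is thallium, so the daughter is Tl-207.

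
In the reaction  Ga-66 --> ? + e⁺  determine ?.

Conserve mass number: 66 = A + 0, so A = 66.
Conserve atomic number: 31 = Z + 1, so Z = 30.
Z = 30 is zinc, so the species is Zn-66.

Zn-66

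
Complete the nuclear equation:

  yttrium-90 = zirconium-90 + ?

beta-minus particle

Conserve mass number: 90 = 90 + A, so A = 0.
Conserve atomic number: 39 = 40 + Z, so Z = -1.
A = 0 and Z = -1 is e⁻ — a beta-minus particle.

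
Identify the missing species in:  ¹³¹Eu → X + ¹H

Sm-130

Conserve mass number: 131 = A + 1, so A = 130.
Conserve atomic number: 63 = Z + 1, so Z = 62.
Z = 62 is samarium, so the species is ¹³⁰Sm.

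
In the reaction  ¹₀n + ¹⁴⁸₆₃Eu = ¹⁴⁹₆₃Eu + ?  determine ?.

Conserve mass number: 1 + 148 = 149 + A, so A = 0.
Conserve atomic number: 0 + 63 = 63 + Z, so Z = 0.
A = 0 and Z = 0 is ⁰₀γ — a gamma ray.

gamma ray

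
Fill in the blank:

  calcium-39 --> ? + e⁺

K-39

Conserve mass number: 39 = A + 0, so A = 39.
Conserve atomic number: 20 = Z + 1, so Z = 19.
Z = 19 is potassium, so the species is potassium-39.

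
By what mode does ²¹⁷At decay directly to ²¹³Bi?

alpha decay

ΔA = 213 − 217 = -4; ΔZ = 83 − 85 = -2.
A drops by 4 and Z drops by 2 — the signature of alpha emission.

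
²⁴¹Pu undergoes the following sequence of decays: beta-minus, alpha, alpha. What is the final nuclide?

Pa-233

Start: (A, Z) = (241, 94).
After β⁻: (241, 95).
After α: (237, 93).
After α: (233, 91).
Z = 91 is protactinium.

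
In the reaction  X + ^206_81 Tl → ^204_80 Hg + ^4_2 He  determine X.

Conserve mass number: A + 206 = 204 + 4, so A = 2.
Conserve atomic number: Z + 81 = 80 + 2, so Z = 1.
A = 2 and Z = 1 is ^2_1 H — a deuteron.

deuteron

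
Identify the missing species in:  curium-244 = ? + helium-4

Conserve mass number: 244 = A + 4, so A = 240.
Conserve atomic number: 96 = Z + 2, so Z = 94.
Z = 94 is plutonium, so the species is plutonium-240.

Pu-240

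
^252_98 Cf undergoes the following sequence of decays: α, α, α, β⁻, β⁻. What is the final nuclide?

Pu-240

Start: (A, Z) = (252, 98).
After α: (248, 96).
After α: (244, 94).
After α: (240, 92).
After β⁻: (240, 93).
After β⁻: (240, 94).
Z = 94 is plutonium.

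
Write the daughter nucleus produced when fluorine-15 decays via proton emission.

Proton emission: mass number changes by -1, atomic number by -1.
A: 15 − 1 = 14; Z: 9 − 1 = 8.
Z = 8 is oxygen, so the daughter is oxygen-14.

O-14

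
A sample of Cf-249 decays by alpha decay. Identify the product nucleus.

Alpha decay: mass number changes by -4, atomic number by -2.
A: 249 − 4 = 245; Z: 98 − 2 = 96.
Z = 96 is curium, so the daughter is Cm-245.

Cm-245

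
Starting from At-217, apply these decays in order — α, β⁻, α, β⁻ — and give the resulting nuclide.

Bi-209

Start: (A, Z) = (217, 85).
After α: (213, 83).
After β⁻: (213, 84).
After α: (209, 82).
After β⁻: (209, 83).
Z = 83 is bismuth.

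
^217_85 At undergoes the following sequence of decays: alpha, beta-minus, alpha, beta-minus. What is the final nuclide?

Start: (A, Z) = (217, 85).
After α: (213, 83).
After β⁻: (213, 84).
After α: (209, 82).
After β⁻: (209, 83).
Z = 83 is bismuth.

Bi-209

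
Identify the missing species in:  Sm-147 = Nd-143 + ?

Conserve mass number: 147 = 143 + A, so A = 4.
Conserve atomic number: 62 = 60 + Z, so Z = 2.
A = 4 and Z = 2 is He-4 — an alpha particle.

alpha particle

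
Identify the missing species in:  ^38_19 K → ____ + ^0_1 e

Conserve mass number: 38 = A + 0, so A = 38.
Conserve atomic number: 19 = Z + 1, so Z = 18.
Z = 18 is argon, so the species is ^38_18 Ar.

Ar-38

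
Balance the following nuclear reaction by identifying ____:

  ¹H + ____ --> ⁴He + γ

Conserve mass number: 1 + A = 4 + 0, so A = 3.
Conserve atomic number: 1 + Z = 2 + 0, so Z = 1.
A = 3 and Z = 1 is ³H — a triton.

triton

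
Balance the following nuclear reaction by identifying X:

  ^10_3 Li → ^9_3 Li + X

neutron

Conserve mass number: 10 = 9 + A, so A = 1.
Conserve atomic number: 3 = 3 + Z, so Z = 0.
A = 1 and Z = 0 is ^1_0 n — a neutron.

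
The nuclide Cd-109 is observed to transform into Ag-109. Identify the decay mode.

ΔA = 109 − 109 = 0; ΔZ = 47 − 48 = -1.
A is unchanged and Z drops by 1 — a proton has become a neutron (β⁺ emission or electron capture).

beta-plus decay or electron capture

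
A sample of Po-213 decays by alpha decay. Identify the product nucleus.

Alpha decay: mass number changes by -4, atomic number by -2.
A: 213 − 4 = 209; Z: 84 − 2 = 82.
Z = 82 is lead, so the daughter is Pb-209.

Pb-209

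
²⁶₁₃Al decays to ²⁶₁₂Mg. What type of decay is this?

ΔA = 26 − 26 = 0; ΔZ = 12 − 13 = -1.
A is unchanged and Z drops by 1 — a proton has become a neutron (β⁺ emission or electron capture).

beta-plus decay or electron capture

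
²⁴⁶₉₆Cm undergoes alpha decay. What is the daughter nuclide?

Pu-242

Alpha decay: mass number changes by -4, atomic number by -2.
A: 246 − 4 = 242; Z: 96 − 2 = 94.
Z = 94 is plutonium, so the daughter is ²⁴²₉₄Pu.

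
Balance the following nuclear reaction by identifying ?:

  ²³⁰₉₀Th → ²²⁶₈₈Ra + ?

Conserve mass number: 230 = 226 + A, so A = 4.
Conserve atomic number: 90 = 88 + Z, so Z = 2.
A = 4 and Z = 2 is ⁴₂He — an alpha particle.

alpha particle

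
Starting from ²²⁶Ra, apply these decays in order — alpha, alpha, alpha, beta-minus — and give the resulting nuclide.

Bi-214

Start: (A, Z) = (226, 88).
After α: (222, 86).
After α: (218, 84).
After α: (214, 82).
After β⁻: (214, 83).
Z = 83 is bismuth.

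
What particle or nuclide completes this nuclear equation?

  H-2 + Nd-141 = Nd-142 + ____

Conserve mass number: 2 + 141 = 142 + A, so A = 1.
Conserve atomic number: 1 + 60 = 60 + Z, so Z = 1.
A = 1 and Z = 1 is H-1 — a proton.

proton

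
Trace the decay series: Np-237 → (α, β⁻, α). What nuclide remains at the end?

Start: (A, Z) = (237, 93).
After α: (233, 91).
After β⁻: (233, 92).
After α: (229, 90).
Z = 90 is thorium.

Th-229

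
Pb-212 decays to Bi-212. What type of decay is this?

beta-minus decay

ΔA = 212 − 212 = 0; ΔZ = 83 − 82 = +1.
A is unchanged and Z rises by 1 — a neutron has become a proton (β⁻ decay).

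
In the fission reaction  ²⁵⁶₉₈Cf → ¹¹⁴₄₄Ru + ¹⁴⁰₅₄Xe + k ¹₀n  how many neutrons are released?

2

Conserve mass number: 256 = 114 + 140 + k, so k = 256 − 254 = 2.
Check atomic number: 98 = 44 + 54 + 0 = 98. ✓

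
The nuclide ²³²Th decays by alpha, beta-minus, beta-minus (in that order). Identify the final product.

Th-228

Start: (A, Z) = (232, 90).
After α: (228, 88).
After β⁻: (228, 89).
After β⁻: (228, 90).
Z = 90 is thorium.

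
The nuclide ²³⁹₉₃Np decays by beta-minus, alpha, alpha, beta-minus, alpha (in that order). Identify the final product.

Ac-227

Start: (A, Z) = (239, 93).
After β⁻: (239, 94).
After α: (235, 92).
After α: (231, 90).
After β⁻: (231, 91).
After α: (227, 89).
Z = 89 is actinium.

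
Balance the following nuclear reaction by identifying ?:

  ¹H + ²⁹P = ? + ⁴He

Conserve mass number: 1 + 29 = A + 4, so A = 26.
Conserve atomic number: 1 + 15 = Z + 2, so Z = 14.
Z = 14 is silicon, so the species is ²⁶Si.

Si-26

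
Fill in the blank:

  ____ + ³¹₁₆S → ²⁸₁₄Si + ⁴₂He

Conserve mass number: A + 31 = 28 + 4, so A = 1.
Conserve atomic number: Z + 16 = 14 + 2, so Z = 0.
A = 1 and Z = 0 is ¹₀n — a neutron.

neutron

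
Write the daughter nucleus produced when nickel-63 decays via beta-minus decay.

Beta-minus decay: mass number changes by +0, atomic number by +1.
A: 63 = 63; Z: 28 + 1 = 29.
Z = 29 is copper, so the daughter is copper-63.

Cu-63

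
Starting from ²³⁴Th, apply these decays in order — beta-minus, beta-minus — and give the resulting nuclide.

U-234

Start: (A, Z) = (234, 90).
After β⁻: (234, 91).
After β⁻: (234, 92).
Z = 92 is uranium.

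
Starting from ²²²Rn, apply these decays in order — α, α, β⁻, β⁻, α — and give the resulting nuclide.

Start: (A, Z) = (222, 86).
After α: (218, 84).
After α: (214, 82).
After β⁻: (214, 83).
After β⁻: (214, 84).
After α: (210, 82).
Z = 82 is lead.

Pb-210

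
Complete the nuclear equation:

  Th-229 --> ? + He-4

Ra-225

Conserve mass number: 229 = A + 4, so A = 225.
Conserve atomic number: 90 = Z + 2, so Z = 88.
Z = 88 is radium, so the species is Ra-225.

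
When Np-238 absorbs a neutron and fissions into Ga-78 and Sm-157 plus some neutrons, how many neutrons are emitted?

4

Conserve mass number: 239 = 78 + 157 + k, so k = 239 − 235 = 4.
Check atomic number: 93 = 31 + 62 + 0 = 93. ✓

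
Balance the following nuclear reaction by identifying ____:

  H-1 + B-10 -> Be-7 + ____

Conserve mass number: 1 + 10 = 7 + A, so A = 4.
Conserve atomic number: 1 + 5 = 4 + Z, so Z = 2.
A = 4 and Z = 2 is He-4 — an alpha particle.

alpha particle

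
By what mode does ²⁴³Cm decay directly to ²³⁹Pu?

ΔA = 239 − 243 = -4; ΔZ = 94 − 96 = -2.
A drops by 4 and Z drops by 2 — the signature of alpha emission.

alpha decay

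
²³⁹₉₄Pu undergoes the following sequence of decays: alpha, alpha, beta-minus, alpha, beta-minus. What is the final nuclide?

Start: (A, Z) = (239, 94).
After α: (235, 92).
After α: (231, 90).
After β⁻: (231, 91).
After α: (227, 89).
After β⁻: (227, 90).
Z = 90 is thorium.

Th-227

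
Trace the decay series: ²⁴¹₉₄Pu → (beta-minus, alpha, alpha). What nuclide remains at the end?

Pa-233

Start: (A, Z) = (241, 94).
After β⁻: (241, 95).
After α: (237, 93).
After α: (233, 91).
Z = 91 is protactinium.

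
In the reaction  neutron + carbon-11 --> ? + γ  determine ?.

Conserve mass number: 1 + 11 = A + 0, so A = 12.
Conserve atomic number: 0 + 6 = Z + 0, so Z = 6.
Z = 6 is carbon, so the species is carbon-12.

C-12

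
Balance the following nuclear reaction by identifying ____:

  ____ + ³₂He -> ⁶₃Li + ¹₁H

Conserve mass number: A + 3 = 6 + 1, so A = 4.
Conserve atomic number: Z + 2 = 3 + 1, so Z = 2.
A = 4 and Z = 2 is ⁴₂He — an alpha particle.

alpha particle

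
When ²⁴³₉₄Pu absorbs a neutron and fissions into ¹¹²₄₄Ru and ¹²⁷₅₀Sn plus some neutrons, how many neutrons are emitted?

5

Conserve mass number: 244 = 112 + 127 + k, so k = 244 − 239 = 5.
Check atomic number: 94 = 44 + 50 + 0 = 94. ✓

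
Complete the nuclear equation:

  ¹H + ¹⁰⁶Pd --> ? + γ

Ag-107

Conserve mass number: 1 + 106 = A + 0, so A = 107.
Conserve atomic number: 1 + 46 = Z + 0, so Z = 47.
Z = 47 is silver, so the species is ¹⁰⁷Ag.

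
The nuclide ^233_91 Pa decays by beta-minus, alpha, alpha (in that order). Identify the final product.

Ra-225

Start: (A, Z) = (233, 91).
After β⁻: (233, 92).
After α: (229, 90).
After α: (225, 88).
Z = 88 is radium.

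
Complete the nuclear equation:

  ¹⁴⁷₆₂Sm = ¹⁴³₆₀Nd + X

Conserve mass number: 147 = 143 + A, so A = 4.
Conserve atomic number: 62 = 60 + Z, so Z = 2.
A = 4 and Z = 2 is ⁴₂He — an alpha particle.

alpha particle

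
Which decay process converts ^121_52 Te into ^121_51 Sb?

beta-plus decay or electron capture

ΔA = 121 − 121 = 0; ΔZ = 51 − 52 = -1.
A is unchanged and Z drops by 1 — a proton has become a neutron (β⁺ emission or electron capture).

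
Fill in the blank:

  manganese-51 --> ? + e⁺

Conserve mass number: 51 = A + 0, so A = 51.
Conserve atomic number: 25 = Z + 1, so Z = 24.
Z = 24 is chromium, so the species is chromium-51.

Cr-51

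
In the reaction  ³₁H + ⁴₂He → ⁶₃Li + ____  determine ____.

Conserve mass number: 3 + 4 = 6 + A, so A = 1.
Conserve atomic number: 1 + 2 = 3 + Z, so Z = 0.
A = 1 and Z = 0 is ¹₀n — a neutron.

neutron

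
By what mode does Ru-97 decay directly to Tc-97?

beta-plus decay or electron capture

ΔA = 97 − 97 = 0; ΔZ = 43 − 44 = -1.
A is unchanged and Z drops by 1 — a proton has become a neutron (β⁺ emission or electron capture).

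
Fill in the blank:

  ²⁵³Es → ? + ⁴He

Conserve mass number: 253 = A + 4, so A = 249.
Conserve atomic number: 99 = Z + 2, so Z = 97.
Z = 97 is berkelium, so the species is ²⁴⁹Bk.

Bk-249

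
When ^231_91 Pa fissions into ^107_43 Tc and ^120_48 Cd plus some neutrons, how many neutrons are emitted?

Conserve mass number: 231 = 107 + 120 + k, so k = 231 − 227 = 4.
Check atomic number: 91 = 43 + 48 + 0 = 91. ✓

4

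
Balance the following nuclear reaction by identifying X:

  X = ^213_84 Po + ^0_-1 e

Conserve mass number: A = 213 + 0, so A = 213.
Conserve atomic number: Z = 84 − 1, so Z = 83.
Z = 83 is bismuth, so the species is ^213_83 Bi.

Bi-213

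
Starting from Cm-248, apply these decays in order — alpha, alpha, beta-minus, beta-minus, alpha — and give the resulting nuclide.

U-236

Start: (A, Z) = (248, 96).
After α: (244, 94).
After α: (240, 92).
After β⁻: (240, 93).
After β⁻: (240, 94).
After α: (236, 92).
Z = 92 is uranium.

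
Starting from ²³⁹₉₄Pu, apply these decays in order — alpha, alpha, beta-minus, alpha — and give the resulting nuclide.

Ac-227

Start: (A, Z) = (239, 94).
After α: (235, 92).
After α: (231, 90).
After β⁻: (231, 91).
After α: (227, 89).
Z = 89 is actinium.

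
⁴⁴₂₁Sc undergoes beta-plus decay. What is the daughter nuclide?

Ca-44

Beta-plus decay: mass number changes by +0, atomic number by -1.
A: 44 = 44; Z: 21 − 1 = 20.
Z = 20 is calcium, so the daughter is ⁴⁴₂₀Ca.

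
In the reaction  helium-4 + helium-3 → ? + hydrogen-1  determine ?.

Conserve mass number: 4 + 3 = A + 1, so A = 6.
Conserve atomic number: 2 + 2 = Z + 1, so Z = 3.
Z = 3 is lithium, so the species is lithium-6.

Li-6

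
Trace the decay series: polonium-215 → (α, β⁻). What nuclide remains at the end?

Start: (A, Z) = (215, 84).
After α: (211, 82).
After β⁻: (211, 83).
Z = 83 is bismuth.

Bi-211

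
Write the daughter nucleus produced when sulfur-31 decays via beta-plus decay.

P-31

Beta-plus decay: mass number changes by +0, atomic number by -1.
A: 31 = 31; Z: 16 − 1 = 15.
Z = 15 is phosphorus, so the daughter is phosphorus-31.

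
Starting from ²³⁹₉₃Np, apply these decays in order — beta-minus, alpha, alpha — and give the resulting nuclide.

Start: (A, Z) = (239, 93).
After β⁻: (239, 94).
After α: (235, 92).
After α: (231, 90).
Z = 90 is thorium.

Th-231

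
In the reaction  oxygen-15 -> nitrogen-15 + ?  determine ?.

positron

Conserve mass number: 15 = 15 + A, so A = 0.
Conserve atomic number: 8 = 7 + Z, so Z = 1.
A = 0 and Z = 1 is e⁺ — a positron.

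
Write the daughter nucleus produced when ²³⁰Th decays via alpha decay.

Ra-226

Alpha decay: mass number changes by -4, atomic number by -2.
A: 230 − 4 = 226; Z: 90 − 2 = 88.
Z = 88 is radium, so the daughter is ²²⁶Ra.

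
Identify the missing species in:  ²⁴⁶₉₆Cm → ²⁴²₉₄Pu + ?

Conserve mass number: 246 = 242 + A, so A = 4.
Conserve atomic number: 96 = 94 + Z, so Z = 2.
A = 4 and Z = 2 is ⁴₂He — an alpha particle.

alpha particle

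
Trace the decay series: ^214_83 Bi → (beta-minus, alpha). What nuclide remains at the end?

Pb-210

Start: (A, Z) = (214, 83).
After β⁻: (214, 84).
After α: (210, 82).
Z = 82 is lead.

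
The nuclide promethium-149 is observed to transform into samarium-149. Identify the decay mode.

ΔA = 149 − 149 = 0; ΔZ = 62 − 61 = +1.
A is unchanged and Z rises by 1 — a neutron has become a proton (β⁻ decay).

beta-minus decay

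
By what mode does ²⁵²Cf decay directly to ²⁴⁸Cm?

alpha decay

ΔA = 248 − 252 = -4; ΔZ = 96 − 98 = -2.
A drops by 4 and Z drops by 2 — the signature of alpha emission.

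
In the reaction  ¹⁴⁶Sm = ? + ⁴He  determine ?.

Nd-142

Conserve mass number: 146 = A + 4, so A = 142.
Conserve atomic number: 62 = Z + 2, so Z = 60.
Z = 60 is neodymium, so the species is ¹⁴²Nd.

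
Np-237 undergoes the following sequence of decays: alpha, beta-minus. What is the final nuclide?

U-233

Start: (A, Z) = (237, 93).
After α: (233, 91).
After β⁻: (233, 92).
Z = 92 is uranium.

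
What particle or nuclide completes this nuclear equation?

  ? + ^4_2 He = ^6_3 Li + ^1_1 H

Conserve mass number: A + 4 = 6 + 1, so A = 3.
Conserve atomic number: Z + 2 = 3 + 1, so Z = 2.
Z = 2 is helium, so the species is ^3_2 He.

He-3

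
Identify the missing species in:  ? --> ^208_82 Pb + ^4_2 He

Conserve mass number: A = 208 + 4, so A = 212.
Conserve atomic number: Z = 82 + 2, so Z = 84.
Z = 84 is polonium, so the species is ^212_84 Po.

Po-212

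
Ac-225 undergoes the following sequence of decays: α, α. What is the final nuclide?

At-217

Start: (A, Z) = (225, 89).
After α: (221, 87).
After α: (217, 85).
Z = 85 is astatine.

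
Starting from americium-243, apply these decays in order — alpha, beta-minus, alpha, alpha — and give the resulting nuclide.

Th-231

Start: (A, Z) = (243, 95).
After α: (239, 93).
After β⁻: (239, 94).
After α: (235, 92).
After α: (231, 90).
Z = 90 is thorium.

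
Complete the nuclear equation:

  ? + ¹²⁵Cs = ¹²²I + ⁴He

neutron

Conserve mass number: A + 125 = 122 + 4, so A = 1.
Conserve atomic number: Z + 55 = 53 + 2, so Z = 0.
A = 1 and Z = 0 is ¹n — a neutron.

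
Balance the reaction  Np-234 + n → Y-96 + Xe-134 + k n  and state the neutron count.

Conserve mass number: 235 = 96 + 134 + k, so k = 235 − 230 = 5.
Check atomic number: 93 = 39 + 54 + 0 = 93. ✓

5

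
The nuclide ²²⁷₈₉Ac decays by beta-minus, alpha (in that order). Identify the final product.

Ra-223

Start: (A, Z) = (227, 89).
After β⁻: (227, 90).
After α: (223, 88).
Z = 88 is radium.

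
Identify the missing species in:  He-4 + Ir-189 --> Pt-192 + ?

Conserve mass number: 4 + 189 = 192 + A, so A = 1.
Conserve atomic number: 2 + 77 = 78 + Z, so Z = 1.
A = 1 and Z = 1 is H-1 — a proton.

proton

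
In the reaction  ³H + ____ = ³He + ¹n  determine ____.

proton

Conserve mass number: 3 + A = 3 + 1, so A = 1.
Conserve atomic number: 1 + Z = 2 + 0, so Z = 1.
A = 1 and Z = 1 is ¹H — a proton.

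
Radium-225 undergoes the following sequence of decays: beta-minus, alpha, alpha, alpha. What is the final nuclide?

Bi-213

Start: (A, Z) = (225, 88).
After β⁻: (225, 89).
After α: (221, 87).
After α: (217, 85).
After α: (213, 83).
Z = 83 is bismuth.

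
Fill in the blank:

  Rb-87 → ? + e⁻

Sr-87

Conserve mass number: 87 = A + 0, so A = 87.
Conserve atomic number: 37 = Z − 1, so Z = 38.
Z = 38 is strontium, so the species is Sr-87.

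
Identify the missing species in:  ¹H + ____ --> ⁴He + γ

triton

Conserve mass number: 1 + A = 4 + 0, so A = 3.
Conserve atomic number: 1 + Z = 2 + 0, so Z = 1.
A = 3 and Z = 1 is ³H — a triton.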